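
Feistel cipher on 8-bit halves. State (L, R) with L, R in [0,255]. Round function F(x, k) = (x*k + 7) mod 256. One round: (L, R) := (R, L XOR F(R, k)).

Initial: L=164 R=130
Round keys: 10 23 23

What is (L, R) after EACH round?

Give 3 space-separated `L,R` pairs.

Round 1 (k=10): L=130 R=191
Round 2 (k=23): L=191 R=178
Round 3 (k=23): L=178 R=186

Answer: 130,191 191,178 178,186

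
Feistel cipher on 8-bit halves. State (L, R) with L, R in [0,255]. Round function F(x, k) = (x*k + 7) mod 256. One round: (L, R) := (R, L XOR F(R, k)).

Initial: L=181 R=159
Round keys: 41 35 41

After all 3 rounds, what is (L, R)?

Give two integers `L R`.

Answer: 87 61

Derivation:
Round 1 (k=41): L=159 R=203
Round 2 (k=35): L=203 R=87
Round 3 (k=41): L=87 R=61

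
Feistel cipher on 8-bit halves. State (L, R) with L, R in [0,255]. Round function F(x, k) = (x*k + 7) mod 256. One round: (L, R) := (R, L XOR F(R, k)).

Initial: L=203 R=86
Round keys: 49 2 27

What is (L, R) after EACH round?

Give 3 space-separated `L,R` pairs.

Round 1 (k=49): L=86 R=182
Round 2 (k=2): L=182 R=37
Round 3 (k=27): L=37 R=88

Answer: 86,182 182,37 37,88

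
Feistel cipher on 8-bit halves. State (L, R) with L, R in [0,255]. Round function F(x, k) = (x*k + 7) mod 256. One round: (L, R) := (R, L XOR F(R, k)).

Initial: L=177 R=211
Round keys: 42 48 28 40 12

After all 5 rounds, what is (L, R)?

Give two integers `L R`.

Round 1 (k=42): L=211 R=20
Round 2 (k=48): L=20 R=20
Round 3 (k=28): L=20 R=35
Round 4 (k=40): L=35 R=107
Round 5 (k=12): L=107 R=40

Answer: 107 40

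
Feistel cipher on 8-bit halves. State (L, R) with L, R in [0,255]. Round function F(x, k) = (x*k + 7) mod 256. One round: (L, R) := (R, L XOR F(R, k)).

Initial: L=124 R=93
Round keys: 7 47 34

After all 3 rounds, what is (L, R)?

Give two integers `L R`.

Round 1 (k=7): L=93 R=238
Round 2 (k=47): L=238 R=228
Round 3 (k=34): L=228 R=161

Answer: 228 161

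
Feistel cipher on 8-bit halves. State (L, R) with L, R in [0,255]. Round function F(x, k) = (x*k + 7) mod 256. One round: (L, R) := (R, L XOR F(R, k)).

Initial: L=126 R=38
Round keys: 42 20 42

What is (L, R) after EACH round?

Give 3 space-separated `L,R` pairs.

Round 1 (k=42): L=38 R=61
Round 2 (k=20): L=61 R=237
Round 3 (k=42): L=237 R=212

Answer: 38,61 61,237 237,212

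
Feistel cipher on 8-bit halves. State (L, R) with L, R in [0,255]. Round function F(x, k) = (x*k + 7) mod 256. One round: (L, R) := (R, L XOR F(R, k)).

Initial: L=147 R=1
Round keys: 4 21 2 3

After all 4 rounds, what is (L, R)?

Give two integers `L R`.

Round 1 (k=4): L=1 R=152
Round 2 (k=21): L=152 R=126
Round 3 (k=2): L=126 R=155
Round 4 (k=3): L=155 R=166

Answer: 155 166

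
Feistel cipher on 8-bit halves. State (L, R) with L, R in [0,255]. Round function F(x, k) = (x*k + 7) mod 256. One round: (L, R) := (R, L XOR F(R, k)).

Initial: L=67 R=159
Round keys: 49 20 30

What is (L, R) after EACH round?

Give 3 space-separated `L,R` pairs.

Answer: 159,53 53,180 180,42

Derivation:
Round 1 (k=49): L=159 R=53
Round 2 (k=20): L=53 R=180
Round 3 (k=30): L=180 R=42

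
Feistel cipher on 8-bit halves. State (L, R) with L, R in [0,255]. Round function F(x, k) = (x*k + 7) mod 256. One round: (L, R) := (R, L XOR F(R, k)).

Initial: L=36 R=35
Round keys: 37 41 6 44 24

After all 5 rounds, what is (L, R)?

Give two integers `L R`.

Round 1 (k=37): L=35 R=50
Round 2 (k=41): L=50 R=42
Round 3 (k=6): L=42 R=49
Round 4 (k=44): L=49 R=89
Round 5 (k=24): L=89 R=110

Answer: 89 110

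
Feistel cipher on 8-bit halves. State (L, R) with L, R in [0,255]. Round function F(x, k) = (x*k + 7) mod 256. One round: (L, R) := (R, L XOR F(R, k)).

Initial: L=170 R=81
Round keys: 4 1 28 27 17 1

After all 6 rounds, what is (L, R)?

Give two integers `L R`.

Answer: 73 244

Derivation:
Round 1 (k=4): L=81 R=225
Round 2 (k=1): L=225 R=185
Round 3 (k=28): L=185 R=162
Round 4 (k=27): L=162 R=164
Round 5 (k=17): L=164 R=73
Round 6 (k=1): L=73 R=244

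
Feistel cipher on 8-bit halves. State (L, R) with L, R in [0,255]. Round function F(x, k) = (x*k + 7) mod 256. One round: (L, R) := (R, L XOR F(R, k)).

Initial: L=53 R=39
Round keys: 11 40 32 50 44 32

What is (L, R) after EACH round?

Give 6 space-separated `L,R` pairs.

Round 1 (k=11): L=39 R=129
Round 2 (k=40): L=129 R=8
Round 3 (k=32): L=8 R=134
Round 4 (k=50): L=134 R=59
Round 5 (k=44): L=59 R=173
Round 6 (k=32): L=173 R=156

Answer: 39,129 129,8 8,134 134,59 59,173 173,156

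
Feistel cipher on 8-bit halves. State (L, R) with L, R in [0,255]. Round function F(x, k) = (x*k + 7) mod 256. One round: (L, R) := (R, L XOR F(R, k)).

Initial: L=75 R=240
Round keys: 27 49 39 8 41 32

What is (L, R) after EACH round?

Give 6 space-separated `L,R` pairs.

Answer: 240,28 28,147 147,112 112,20 20,75 75,115

Derivation:
Round 1 (k=27): L=240 R=28
Round 2 (k=49): L=28 R=147
Round 3 (k=39): L=147 R=112
Round 4 (k=8): L=112 R=20
Round 5 (k=41): L=20 R=75
Round 6 (k=32): L=75 R=115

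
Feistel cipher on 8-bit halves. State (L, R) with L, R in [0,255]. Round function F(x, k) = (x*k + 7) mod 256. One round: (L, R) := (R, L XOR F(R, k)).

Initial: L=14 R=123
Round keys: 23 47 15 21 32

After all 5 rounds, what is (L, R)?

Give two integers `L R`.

Answer: 184 172

Derivation:
Round 1 (k=23): L=123 R=26
Round 2 (k=47): L=26 R=182
Round 3 (k=15): L=182 R=171
Round 4 (k=21): L=171 R=184
Round 5 (k=32): L=184 R=172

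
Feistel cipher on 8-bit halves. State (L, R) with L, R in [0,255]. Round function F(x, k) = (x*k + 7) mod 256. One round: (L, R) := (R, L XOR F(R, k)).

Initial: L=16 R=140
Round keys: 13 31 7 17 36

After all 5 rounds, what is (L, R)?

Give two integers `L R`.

Answer: 187 111

Derivation:
Round 1 (k=13): L=140 R=51
Round 2 (k=31): L=51 R=184
Round 3 (k=7): L=184 R=60
Round 4 (k=17): L=60 R=187
Round 5 (k=36): L=187 R=111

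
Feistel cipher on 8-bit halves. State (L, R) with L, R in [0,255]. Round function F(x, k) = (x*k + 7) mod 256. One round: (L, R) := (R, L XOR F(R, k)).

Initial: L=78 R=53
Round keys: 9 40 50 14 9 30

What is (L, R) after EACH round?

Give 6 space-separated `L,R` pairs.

Answer: 53,170 170,162 162,1 1,183 183,119 119,78

Derivation:
Round 1 (k=9): L=53 R=170
Round 2 (k=40): L=170 R=162
Round 3 (k=50): L=162 R=1
Round 4 (k=14): L=1 R=183
Round 5 (k=9): L=183 R=119
Round 6 (k=30): L=119 R=78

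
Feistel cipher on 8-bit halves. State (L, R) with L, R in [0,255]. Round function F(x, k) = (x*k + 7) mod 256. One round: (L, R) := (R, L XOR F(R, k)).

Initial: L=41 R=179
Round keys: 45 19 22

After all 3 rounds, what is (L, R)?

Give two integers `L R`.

Answer: 207 134

Derivation:
Round 1 (k=45): L=179 R=87
Round 2 (k=19): L=87 R=207
Round 3 (k=22): L=207 R=134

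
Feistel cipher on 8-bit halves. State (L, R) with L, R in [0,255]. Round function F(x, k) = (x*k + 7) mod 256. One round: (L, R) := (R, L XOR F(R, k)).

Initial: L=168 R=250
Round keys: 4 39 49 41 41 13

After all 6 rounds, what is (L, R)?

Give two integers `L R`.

Answer: 136 200

Derivation:
Round 1 (k=4): L=250 R=71
Round 2 (k=39): L=71 R=34
Round 3 (k=49): L=34 R=206
Round 4 (k=41): L=206 R=39
Round 5 (k=41): L=39 R=136
Round 6 (k=13): L=136 R=200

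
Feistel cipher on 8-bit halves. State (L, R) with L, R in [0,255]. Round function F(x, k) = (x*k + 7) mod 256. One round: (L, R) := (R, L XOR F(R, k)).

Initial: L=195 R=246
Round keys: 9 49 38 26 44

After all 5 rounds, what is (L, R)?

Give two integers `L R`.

Answer: 62 120

Derivation:
Round 1 (k=9): L=246 R=110
Round 2 (k=49): L=110 R=227
Round 3 (k=38): L=227 R=215
Round 4 (k=26): L=215 R=62
Round 5 (k=44): L=62 R=120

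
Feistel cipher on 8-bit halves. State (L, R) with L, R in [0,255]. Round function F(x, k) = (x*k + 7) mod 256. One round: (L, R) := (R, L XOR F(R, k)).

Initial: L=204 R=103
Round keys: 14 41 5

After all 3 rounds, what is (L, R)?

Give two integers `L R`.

Answer: 83 195

Derivation:
Round 1 (k=14): L=103 R=101
Round 2 (k=41): L=101 R=83
Round 3 (k=5): L=83 R=195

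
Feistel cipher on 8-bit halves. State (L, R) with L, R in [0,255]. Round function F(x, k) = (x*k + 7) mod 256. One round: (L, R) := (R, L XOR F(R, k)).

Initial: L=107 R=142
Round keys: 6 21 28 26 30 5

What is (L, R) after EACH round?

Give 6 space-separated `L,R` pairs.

Answer: 142,48 48,121 121,115 115,204 204,156 156,223

Derivation:
Round 1 (k=6): L=142 R=48
Round 2 (k=21): L=48 R=121
Round 3 (k=28): L=121 R=115
Round 4 (k=26): L=115 R=204
Round 5 (k=30): L=204 R=156
Round 6 (k=5): L=156 R=223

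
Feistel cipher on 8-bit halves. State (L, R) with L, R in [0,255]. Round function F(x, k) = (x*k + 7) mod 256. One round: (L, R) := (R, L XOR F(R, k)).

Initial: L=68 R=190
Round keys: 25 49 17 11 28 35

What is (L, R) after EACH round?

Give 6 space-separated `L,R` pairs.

Answer: 190,209 209,182 182,204 204,125 125,127 127,25

Derivation:
Round 1 (k=25): L=190 R=209
Round 2 (k=49): L=209 R=182
Round 3 (k=17): L=182 R=204
Round 4 (k=11): L=204 R=125
Round 5 (k=28): L=125 R=127
Round 6 (k=35): L=127 R=25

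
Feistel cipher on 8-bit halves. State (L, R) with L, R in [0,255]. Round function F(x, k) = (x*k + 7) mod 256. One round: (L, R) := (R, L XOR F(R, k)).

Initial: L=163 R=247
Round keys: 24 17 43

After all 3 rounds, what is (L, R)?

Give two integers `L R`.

Answer: 164 31

Derivation:
Round 1 (k=24): L=247 R=140
Round 2 (k=17): L=140 R=164
Round 3 (k=43): L=164 R=31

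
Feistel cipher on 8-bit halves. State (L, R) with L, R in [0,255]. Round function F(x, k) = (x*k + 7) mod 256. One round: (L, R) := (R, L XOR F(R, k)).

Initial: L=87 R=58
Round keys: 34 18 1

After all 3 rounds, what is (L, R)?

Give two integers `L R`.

Round 1 (k=34): L=58 R=236
Round 2 (k=18): L=236 R=165
Round 3 (k=1): L=165 R=64

Answer: 165 64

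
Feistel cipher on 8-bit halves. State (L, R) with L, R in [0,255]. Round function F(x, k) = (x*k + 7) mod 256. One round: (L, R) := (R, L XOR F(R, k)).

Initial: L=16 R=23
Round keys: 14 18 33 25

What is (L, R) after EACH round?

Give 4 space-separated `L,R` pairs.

Round 1 (k=14): L=23 R=89
Round 2 (k=18): L=89 R=94
Round 3 (k=33): L=94 R=124
Round 4 (k=25): L=124 R=125

Answer: 23,89 89,94 94,124 124,125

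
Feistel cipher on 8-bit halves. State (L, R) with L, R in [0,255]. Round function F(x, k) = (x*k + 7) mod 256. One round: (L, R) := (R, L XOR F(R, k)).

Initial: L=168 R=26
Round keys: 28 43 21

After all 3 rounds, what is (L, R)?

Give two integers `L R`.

Answer: 30 10

Derivation:
Round 1 (k=28): L=26 R=119
Round 2 (k=43): L=119 R=30
Round 3 (k=21): L=30 R=10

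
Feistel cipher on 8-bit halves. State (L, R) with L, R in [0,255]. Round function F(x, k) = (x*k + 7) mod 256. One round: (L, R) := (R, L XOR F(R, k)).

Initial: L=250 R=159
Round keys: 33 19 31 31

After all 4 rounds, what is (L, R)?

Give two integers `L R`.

Answer: 159 236

Derivation:
Round 1 (k=33): L=159 R=124
Round 2 (k=19): L=124 R=164
Round 3 (k=31): L=164 R=159
Round 4 (k=31): L=159 R=236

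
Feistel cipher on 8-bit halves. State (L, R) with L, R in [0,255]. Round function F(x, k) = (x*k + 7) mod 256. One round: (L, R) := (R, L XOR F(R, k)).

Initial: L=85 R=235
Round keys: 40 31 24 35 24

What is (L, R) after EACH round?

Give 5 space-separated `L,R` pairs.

Answer: 235,234 234,182 182,253 253,40 40,58

Derivation:
Round 1 (k=40): L=235 R=234
Round 2 (k=31): L=234 R=182
Round 3 (k=24): L=182 R=253
Round 4 (k=35): L=253 R=40
Round 5 (k=24): L=40 R=58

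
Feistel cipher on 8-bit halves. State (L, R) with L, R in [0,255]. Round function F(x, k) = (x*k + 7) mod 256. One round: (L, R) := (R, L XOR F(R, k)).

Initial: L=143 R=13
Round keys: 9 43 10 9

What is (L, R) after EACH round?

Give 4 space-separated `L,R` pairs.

Answer: 13,243 243,213 213,170 170,212

Derivation:
Round 1 (k=9): L=13 R=243
Round 2 (k=43): L=243 R=213
Round 3 (k=10): L=213 R=170
Round 4 (k=9): L=170 R=212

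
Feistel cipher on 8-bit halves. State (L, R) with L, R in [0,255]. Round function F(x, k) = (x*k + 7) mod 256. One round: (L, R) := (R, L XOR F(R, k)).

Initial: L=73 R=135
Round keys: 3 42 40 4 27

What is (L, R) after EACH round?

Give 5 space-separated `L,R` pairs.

Round 1 (k=3): L=135 R=213
Round 2 (k=42): L=213 R=126
Round 3 (k=40): L=126 R=98
Round 4 (k=4): L=98 R=241
Round 5 (k=27): L=241 R=16

Answer: 135,213 213,126 126,98 98,241 241,16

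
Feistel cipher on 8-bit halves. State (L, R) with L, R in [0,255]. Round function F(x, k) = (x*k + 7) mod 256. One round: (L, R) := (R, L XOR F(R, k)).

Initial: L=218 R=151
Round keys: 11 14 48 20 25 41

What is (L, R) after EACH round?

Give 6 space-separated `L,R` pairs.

Round 1 (k=11): L=151 R=94
Round 2 (k=14): L=94 R=188
Round 3 (k=48): L=188 R=25
Round 4 (k=20): L=25 R=71
Round 5 (k=25): L=71 R=239
Round 6 (k=41): L=239 R=9

Answer: 151,94 94,188 188,25 25,71 71,239 239,9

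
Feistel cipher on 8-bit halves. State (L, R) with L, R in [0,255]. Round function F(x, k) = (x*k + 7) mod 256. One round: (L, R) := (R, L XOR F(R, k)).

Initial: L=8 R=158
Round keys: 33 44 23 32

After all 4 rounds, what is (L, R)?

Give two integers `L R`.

Answer: 15 186

Derivation:
Round 1 (k=33): L=158 R=109
Round 2 (k=44): L=109 R=93
Round 3 (k=23): L=93 R=15
Round 4 (k=32): L=15 R=186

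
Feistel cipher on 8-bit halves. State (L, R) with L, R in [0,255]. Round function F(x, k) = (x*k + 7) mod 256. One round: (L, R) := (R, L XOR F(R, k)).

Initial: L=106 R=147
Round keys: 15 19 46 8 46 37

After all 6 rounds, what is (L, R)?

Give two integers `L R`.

Answer: 48 90

Derivation:
Round 1 (k=15): L=147 R=206
Round 2 (k=19): L=206 R=194
Round 3 (k=46): L=194 R=45
Round 4 (k=8): L=45 R=173
Round 5 (k=46): L=173 R=48
Round 6 (k=37): L=48 R=90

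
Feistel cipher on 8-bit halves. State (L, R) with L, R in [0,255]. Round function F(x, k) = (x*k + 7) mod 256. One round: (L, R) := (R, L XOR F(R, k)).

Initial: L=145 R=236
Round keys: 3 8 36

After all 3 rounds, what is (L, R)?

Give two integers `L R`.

Round 1 (k=3): L=236 R=90
Round 2 (k=8): L=90 R=59
Round 3 (k=36): L=59 R=9

Answer: 59 9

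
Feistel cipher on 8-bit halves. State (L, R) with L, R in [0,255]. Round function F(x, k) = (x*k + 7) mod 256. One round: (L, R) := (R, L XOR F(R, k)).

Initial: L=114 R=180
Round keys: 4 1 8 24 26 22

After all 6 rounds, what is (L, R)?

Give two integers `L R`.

Round 1 (k=4): L=180 R=165
Round 2 (k=1): L=165 R=24
Round 3 (k=8): L=24 R=98
Round 4 (k=24): L=98 R=47
Round 5 (k=26): L=47 R=175
Round 6 (k=22): L=175 R=62

Answer: 175 62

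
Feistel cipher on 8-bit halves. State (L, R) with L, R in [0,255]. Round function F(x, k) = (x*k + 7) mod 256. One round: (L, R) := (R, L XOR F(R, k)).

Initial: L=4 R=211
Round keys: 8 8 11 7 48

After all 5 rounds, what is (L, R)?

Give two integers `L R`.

Answer: 123 7

Derivation:
Round 1 (k=8): L=211 R=155
Round 2 (k=8): L=155 R=12
Round 3 (k=11): L=12 R=16
Round 4 (k=7): L=16 R=123
Round 5 (k=48): L=123 R=7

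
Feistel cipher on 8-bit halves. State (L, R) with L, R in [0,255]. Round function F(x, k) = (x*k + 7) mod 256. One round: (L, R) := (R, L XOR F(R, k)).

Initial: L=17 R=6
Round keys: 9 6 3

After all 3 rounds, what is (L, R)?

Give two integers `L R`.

Round 1 (k=9): L=6 R=44
Round 2 (k=6): L=44 R=9
Round 3 (k=3): L=9 R=14

Answer: 9 14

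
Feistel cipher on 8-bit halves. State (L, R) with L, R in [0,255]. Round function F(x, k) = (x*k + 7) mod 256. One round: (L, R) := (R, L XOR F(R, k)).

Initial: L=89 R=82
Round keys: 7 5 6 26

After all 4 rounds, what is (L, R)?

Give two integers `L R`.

Answer: 145 0

Derivation:
Round 1 (k=7): L=82 R=28
Round 2 (k=5): L=28 R=193
Round 3 (k=6): L=193 R=145
Round 4 (k=26): L=145 R=0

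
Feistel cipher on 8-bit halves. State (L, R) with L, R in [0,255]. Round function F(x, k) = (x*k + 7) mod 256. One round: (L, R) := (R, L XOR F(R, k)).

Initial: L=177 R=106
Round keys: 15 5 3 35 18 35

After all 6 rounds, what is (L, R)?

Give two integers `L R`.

Round 1 (k=15): L=106 R=140
Round 2 (k=5): L=140 R=169
Round 3 (k=3): L=169 R=142
Round 4 (k=35): L=142 R=216
Round 5 (k=18): L=216 R=185
Round 6 (k=35): L=185 R=138

Answer: 185 138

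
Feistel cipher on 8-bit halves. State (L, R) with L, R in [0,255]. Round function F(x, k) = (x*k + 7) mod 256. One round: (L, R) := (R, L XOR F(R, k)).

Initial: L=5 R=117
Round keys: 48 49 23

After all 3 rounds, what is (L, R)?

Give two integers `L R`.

Answer: 44 9

Derivation:
Round 1 (k=48): L=117 R=242
Round 2 (k=49): L=242 R=44
Round 3 (k=23): L=44 R=9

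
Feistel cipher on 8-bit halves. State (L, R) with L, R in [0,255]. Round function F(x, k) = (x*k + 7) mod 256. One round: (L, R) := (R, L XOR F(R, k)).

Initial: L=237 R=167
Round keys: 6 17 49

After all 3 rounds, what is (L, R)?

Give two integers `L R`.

Answer: 68 23

Derivation:
Round 1 (k=6): L=167 R=28
Round 2 (k=17): L=28 R=68
Round 3 (k=49): L=68 R=23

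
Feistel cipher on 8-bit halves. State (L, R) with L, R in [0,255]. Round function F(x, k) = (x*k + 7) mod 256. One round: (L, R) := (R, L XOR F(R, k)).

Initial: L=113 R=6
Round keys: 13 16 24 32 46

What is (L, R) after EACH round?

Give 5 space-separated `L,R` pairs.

Round 1 (k=13): L=6 R=36
Round 2 (k=16): L=36 R=65
Round 3 (k=24): L=65 R=59
Round 4 (k=32): L=59 R=38
Round 5 (k=46): L=38 R=224

Answer: 6,36 36,65 65,59 59,38 38,224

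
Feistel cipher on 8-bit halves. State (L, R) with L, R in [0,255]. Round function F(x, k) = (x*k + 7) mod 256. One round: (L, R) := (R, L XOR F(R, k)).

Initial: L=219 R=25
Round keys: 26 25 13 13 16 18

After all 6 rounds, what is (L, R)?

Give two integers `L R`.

Answer: 50 107

Derivation:
Round 1 (k=26): L=25 R=74
Round 2 (k=25): L=74 R=88
Round 3 (k=13): L=88 R=53
Round 4 (k=13): L=53 R=224
Round 5 (k=16): L=224 R=50
Round 6 (k=18): L=50 R=107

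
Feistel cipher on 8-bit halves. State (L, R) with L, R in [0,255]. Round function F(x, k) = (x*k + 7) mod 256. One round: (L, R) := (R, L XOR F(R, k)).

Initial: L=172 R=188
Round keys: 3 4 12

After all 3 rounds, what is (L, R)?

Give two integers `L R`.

Round 1 (k=3): L=188 R=151
Round 2 (k=4): L=151 R=223
Round 3 (k=12): L=223 R=236

Answer: 223 236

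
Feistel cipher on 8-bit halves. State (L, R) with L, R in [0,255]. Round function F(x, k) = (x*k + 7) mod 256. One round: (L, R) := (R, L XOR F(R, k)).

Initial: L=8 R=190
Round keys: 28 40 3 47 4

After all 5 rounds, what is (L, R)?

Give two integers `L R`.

Answer: 235 158

Derivation:
Round 1 (k=28): L=190 R=199
Round 2 (k=40): L=199 R=161
Round 3 (k=3): L=161 R=45
Round 4 (k=47): L=45 R=235
Round 5 (k=4): L=235 R=158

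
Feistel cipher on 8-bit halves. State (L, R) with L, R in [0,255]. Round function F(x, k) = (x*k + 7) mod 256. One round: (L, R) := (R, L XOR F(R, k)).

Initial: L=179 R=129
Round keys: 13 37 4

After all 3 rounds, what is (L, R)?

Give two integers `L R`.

Round 1 (k=13): L=129 R=39
Round 2 (k=37): L=39 R=43
Round 3 (k=4): L=43 R=148

Answer: 43 148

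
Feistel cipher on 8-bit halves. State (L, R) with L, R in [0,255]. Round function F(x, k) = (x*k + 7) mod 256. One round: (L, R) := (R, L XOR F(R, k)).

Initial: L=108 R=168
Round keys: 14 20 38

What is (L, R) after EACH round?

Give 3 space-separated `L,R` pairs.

Round 1 (k=14): L=168 R=91
Round 2 (k=20): L=91 R=139
Round 3 (k=38): L=139 R=242

Answer: 168,91 91,139 139,242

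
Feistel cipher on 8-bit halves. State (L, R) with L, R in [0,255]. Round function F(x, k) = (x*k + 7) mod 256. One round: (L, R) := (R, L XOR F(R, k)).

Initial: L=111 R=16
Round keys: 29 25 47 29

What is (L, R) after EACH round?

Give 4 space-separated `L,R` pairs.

Answer: 16,184 184,239 239,80 80,248

Derivation:
Round 1 (k=29): L=16 R=184
Round 2 (k=25): L=184 R=239
Round 3 (k=47): L=239 R=80
Round 4 (k=29): L=80 R=248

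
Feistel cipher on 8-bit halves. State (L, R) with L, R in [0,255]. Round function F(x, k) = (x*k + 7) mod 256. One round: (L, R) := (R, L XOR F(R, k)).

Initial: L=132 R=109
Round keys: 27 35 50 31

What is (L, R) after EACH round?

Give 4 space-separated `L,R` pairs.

Round 1 (k=27): L=109 R=2
Round 2 (k=35): L=2 R=32
Round 3 (k=50): L=32 R=69
Round 4 (k=31): L=69 R=66

Answer: 109,2 2,32 32,69 69,66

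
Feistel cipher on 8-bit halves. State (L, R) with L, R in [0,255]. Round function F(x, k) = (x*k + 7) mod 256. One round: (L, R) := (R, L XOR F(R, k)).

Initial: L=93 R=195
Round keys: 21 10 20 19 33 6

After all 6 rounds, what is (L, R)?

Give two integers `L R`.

Round 1 (k=21): L=195 R=91
Round 2 (k=10): L=91 R=86
Round 3 (k=20): L=86 R=228
Round 4 (k=19): L=228 R=165
Round 5 (k=33): L=165 R=168
Round 6 (k=6): L=168 R=82

Answer: 168 82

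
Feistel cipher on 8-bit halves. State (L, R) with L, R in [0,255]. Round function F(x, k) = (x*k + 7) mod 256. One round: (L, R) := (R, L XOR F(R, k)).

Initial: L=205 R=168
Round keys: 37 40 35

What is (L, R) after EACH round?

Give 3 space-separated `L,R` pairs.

Round 1 (k=37): L=168 R=130
Round 2 (k=40): L=130 R=255
Round 3 (k=35): L=255 R=102

Answer: 168,130 130,255 255,102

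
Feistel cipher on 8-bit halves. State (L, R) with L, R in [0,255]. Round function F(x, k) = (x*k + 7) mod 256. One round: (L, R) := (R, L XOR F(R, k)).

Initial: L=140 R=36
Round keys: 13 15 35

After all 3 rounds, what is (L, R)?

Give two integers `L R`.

Round 1 (k=13): L=36 R=87
Round 2 (k=15): L=87 R=4
Round 3 (k=35): L=4 R=196

Answer: 4 196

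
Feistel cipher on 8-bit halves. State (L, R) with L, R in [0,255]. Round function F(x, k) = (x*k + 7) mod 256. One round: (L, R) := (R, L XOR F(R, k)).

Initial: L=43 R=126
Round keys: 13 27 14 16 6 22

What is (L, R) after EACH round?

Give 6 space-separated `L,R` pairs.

Round 1 (k=13): L=126 R=70
Round 2 (k=27): L=70 R=23
Round 3 (k=14): L=23 R=15
Round 4 (k=16): L=15 R=224
Round 5 (k=6): L=224 R=72
Round 6 (k=22): L=72 R=215

Answer: 126,70 70,23 23,15 15,224 224,72 72,215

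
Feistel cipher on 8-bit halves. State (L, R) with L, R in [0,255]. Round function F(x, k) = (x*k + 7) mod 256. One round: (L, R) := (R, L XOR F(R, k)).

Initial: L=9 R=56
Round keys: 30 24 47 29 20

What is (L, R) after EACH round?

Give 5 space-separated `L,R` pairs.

Round 1 (k=30): L=56 R=158
Round 2 (k=24): L=158 R=239
Round 3 (k=47): L=239 R=118
Round 4 (k=29): L=118 R=138
Round 5 (k=20): L=138 R=185

Answer: 56,158 158,239 239,118 118,138 138,185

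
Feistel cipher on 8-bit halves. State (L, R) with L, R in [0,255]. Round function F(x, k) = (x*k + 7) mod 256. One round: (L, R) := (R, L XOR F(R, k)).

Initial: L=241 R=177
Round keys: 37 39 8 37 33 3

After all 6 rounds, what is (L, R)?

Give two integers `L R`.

Round 1 (k=37): L=177 R=109
Round 2 (k=39): L=109 R=19
Round 3 (k=8): L=19 R=242
Round 4 (k=37): L=242 R=18
Round 5 (k=33): L=18 R=171
Round 6 (k=3): L=171 R=26

Answer: 171 26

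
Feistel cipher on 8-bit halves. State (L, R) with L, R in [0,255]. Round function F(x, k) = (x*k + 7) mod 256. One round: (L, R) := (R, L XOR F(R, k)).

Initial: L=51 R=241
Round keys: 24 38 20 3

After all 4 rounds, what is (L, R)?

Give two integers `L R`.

Answer: 115 30

Derivation:
Round 1 (k=24): L=241 R=172
Round 2 (k=38): L=172 R=126
Round 3 (k=20): L=126 R=115
Round 4 (k=3): L=115 R=30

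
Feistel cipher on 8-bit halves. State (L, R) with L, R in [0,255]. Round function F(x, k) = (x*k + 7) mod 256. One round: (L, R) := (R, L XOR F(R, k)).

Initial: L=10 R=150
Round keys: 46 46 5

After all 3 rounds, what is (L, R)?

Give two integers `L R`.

Round 1 (k=46): L=150 R=241
Round 2 (k=46): L=241 R=195
Round 3 (k=5): L=195 R=39

Answer: 195 39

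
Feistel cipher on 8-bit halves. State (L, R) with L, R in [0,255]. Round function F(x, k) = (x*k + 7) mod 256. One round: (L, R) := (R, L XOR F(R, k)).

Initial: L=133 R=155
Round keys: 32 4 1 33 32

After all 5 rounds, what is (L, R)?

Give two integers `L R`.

Round 1 (k=32): L=155 R=226
Round 2 (k=4): L=226 R=20
Round 3 (k=1): L=20 R=249
Round 4 (k=33): L=249 R=52
Round 5 (k=32): L=52 R=126

Answer: 52 126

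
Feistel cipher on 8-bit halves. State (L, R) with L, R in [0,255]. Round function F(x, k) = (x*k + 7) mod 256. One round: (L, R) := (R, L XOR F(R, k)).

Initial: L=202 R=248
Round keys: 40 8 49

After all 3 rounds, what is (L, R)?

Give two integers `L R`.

Round 1 (k=40): L=248 R=13
Round 2 (k=8): L=13 R=151
Round 3 (k=49): L=151 R=227

Answer: 151 227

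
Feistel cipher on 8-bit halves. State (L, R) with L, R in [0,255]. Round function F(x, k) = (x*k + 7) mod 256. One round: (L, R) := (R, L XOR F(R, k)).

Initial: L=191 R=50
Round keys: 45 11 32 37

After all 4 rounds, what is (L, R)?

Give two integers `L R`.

Round 1 (k=45): L=50 R=110
Round 2 (k=11): L=110 R=243
Round 3 (k=32): L=243 R=9
Round 4 (k=37): L=9 R=167

Answer: 9 167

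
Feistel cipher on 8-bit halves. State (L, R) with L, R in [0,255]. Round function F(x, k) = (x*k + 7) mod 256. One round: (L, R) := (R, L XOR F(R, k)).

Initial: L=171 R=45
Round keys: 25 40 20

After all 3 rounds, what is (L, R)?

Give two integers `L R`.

Answer: 50 40

Derivation:
Round 1 (k=25): L=45 R=199
Round 2 (k=40): L=199 R=50
Round 3 (k=20): L=50 R=40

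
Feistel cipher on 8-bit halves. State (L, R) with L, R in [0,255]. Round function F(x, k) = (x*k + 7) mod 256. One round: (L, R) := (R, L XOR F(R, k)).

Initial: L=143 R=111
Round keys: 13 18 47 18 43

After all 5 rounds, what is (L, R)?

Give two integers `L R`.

Round 1 (k=13): L=111 R=37
Round 2 (k=18): L=37 R=206
Round 3 (k=47): L=206 R=252
Round 4 (k=18): L=252 R=113
Round 5 (k=43): L=113 R=254

Answer: 113 254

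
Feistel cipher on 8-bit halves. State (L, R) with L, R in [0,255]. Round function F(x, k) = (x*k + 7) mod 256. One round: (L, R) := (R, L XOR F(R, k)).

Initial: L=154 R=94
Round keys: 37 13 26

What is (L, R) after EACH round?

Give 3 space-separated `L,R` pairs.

Round 1 (k=37): L=94 R=7
Round 2 (k=13): L=7 R=60
Round 3 (k=26): L=60 R=24

Answer: 94,7 7,60 60,24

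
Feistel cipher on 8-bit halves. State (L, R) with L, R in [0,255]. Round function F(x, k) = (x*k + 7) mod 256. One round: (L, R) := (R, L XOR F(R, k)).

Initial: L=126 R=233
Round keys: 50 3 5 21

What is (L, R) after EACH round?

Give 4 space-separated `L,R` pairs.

Answer: 233,247 247,5 5,215 215,175

Derivation:
Round 1 (k=50): L=233 R=247
Round 2 (k=3): L=247 R=5
Round 3 (k=5): L=5 R=215
Round 4 (k=21): L=215 R=175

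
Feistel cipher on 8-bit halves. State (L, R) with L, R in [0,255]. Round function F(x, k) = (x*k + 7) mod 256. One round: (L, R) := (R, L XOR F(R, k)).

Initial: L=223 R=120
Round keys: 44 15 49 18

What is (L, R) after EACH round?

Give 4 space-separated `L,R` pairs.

Answer: 120,120 120,119 119,182 182,164

Derivation:
Round 1 (k=44): L=120 R=120
Round 2 (k=15): L=120 R=119
Round 3 (k=49): L=119 R=182
Round 4 (k=18): L=182 R=164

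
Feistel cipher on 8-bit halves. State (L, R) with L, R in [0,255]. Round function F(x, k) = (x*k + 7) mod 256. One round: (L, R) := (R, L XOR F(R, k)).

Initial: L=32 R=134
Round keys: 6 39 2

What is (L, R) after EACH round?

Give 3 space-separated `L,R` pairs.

Round 1 (k=6): L=134 R=11
Round 2 (k=39): L=11 R=50
Round 3 (k=2): L=50 R=96

Answer: 134,11 11,50 50,96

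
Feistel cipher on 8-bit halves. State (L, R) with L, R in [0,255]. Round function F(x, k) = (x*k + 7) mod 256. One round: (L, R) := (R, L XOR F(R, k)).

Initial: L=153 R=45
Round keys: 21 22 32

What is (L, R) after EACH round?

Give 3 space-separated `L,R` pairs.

Answer: 45,33 33,240 240,38

Derivation:
Round 1 (k=21): L=45 R=33
Round 2 (k=22): L=33 R=240
Round 3 (k=32): L=240 R=38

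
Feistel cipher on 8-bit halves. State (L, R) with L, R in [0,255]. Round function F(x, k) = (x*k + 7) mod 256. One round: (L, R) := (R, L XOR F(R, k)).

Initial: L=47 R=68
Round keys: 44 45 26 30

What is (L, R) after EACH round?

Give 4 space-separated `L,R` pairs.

Answer: 68,152 152,251 251,29 29,150

Derivation:
Round 1 (k=44): L=68 R=152
Round 2 (k=45): L=152 R=251
Round 3 (k=26): L=251 R=29
Round 4 (k=30): L=29 R=150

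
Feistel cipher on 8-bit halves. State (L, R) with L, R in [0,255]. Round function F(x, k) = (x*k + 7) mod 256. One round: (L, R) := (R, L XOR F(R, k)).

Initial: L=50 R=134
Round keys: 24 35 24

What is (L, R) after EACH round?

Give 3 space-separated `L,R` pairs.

Answer: 134,165 165,16 16,34

Derivation:
Round 1 (k=24): L=134 R=165
Round 2 (k=35): L=165 R=16
Round 3 (k=24): L=16 R=34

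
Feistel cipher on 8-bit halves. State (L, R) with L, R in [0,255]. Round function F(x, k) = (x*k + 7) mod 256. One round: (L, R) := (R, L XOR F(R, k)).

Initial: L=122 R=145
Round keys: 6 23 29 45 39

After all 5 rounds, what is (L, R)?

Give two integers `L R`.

Answer: 207 11

Derivation:
Round 1 (k=6): L=145 R=23
Round 2 (k=23): L=23 R=137
Round 3 (k=29): L=137 R=155
Round 4 (k=45): L=155 R=207
Round 5 (k=39): L=207 R=11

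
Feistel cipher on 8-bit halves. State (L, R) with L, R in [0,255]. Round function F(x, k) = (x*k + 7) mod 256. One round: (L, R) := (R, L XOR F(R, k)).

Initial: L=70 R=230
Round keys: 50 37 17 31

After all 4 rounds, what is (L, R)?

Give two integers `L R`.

Round 1 (k=50): L=230 R=181
Round 2 (k=37): L=181 R=214
Round 3 (k=17): L=214 R=136
Round 4 (k=31): L=136 R=169

Answer: 136 169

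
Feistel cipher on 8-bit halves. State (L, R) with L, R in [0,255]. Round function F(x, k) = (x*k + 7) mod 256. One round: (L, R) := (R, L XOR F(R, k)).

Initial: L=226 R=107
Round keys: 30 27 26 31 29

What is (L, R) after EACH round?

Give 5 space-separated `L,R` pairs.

Answer: 107,115 115,67 67,166 166,98 98,135

Derivation:
Round 1 (k=30): L=107 R=115
Round 2 (k=27): L=115 R=67
Round 3 (k=26): L=67 R=166
Round 4 (k=31): L=166 R=98
Round 5 (k=29): L=98 R=135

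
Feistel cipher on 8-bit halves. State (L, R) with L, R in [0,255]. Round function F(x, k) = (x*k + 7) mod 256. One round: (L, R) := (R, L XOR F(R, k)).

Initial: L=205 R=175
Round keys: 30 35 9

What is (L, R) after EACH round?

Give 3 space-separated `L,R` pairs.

Answer: 175,68 68,252 252,167

Derivation:
Round 1 (k=30): L=175 R=68
Round 2 (k=35): L=68 R=252
Round 3 (k=9): L=252 R=167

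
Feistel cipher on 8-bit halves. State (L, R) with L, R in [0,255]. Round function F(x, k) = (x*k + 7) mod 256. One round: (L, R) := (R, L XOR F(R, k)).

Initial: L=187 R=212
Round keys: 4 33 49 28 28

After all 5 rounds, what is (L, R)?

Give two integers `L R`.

Round 1 (k=4): L=212 R=236
Round 2 (k=33): L=236 R=167
Round 3 (k=49): L=167 R=18
Round 4 (k=28): L=18 R=88
Round 5 (k=28): L=88 R=181

Answer: 88 181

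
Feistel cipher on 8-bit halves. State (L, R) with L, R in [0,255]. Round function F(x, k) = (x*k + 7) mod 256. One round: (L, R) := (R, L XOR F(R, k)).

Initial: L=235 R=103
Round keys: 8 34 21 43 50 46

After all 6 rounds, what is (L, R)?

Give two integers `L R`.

Answer: 204 23

Derivation:
Round 1 (k=8): L=103 R=212
Round 2 (k=34): L=212 R=72
Round 3 (k=21): L=72 R=59
Round 4 (k=43): L=59 R=184
Round 5 (k=50): L=184 R=204
Round 6 (k=46): L=204 R=23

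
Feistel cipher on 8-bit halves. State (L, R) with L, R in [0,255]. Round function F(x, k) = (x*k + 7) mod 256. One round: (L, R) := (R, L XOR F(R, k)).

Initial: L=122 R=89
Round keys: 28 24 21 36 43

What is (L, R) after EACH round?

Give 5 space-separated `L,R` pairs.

Round 1 (k=28): L=89 R=185
Round 2 (k=24): L=185 R=6
Round 3 (k=21): L=6 R=60
Round 4 (k=36): L=60 R=113
Round 5 (k=43): L=113 R=62

Answer: 89,185 185,6 6,60 60,113 113,62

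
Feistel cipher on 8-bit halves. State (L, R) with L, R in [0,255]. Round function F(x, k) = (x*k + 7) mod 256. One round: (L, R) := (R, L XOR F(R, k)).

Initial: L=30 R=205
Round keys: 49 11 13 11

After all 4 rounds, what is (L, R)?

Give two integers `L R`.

Answer: 85 134

Derivation:
Round 1 (k=49): L=205 R=90
Round 2 (k=11): L=90 R=40
Round 3 (k=13): L=40 R=85
Round 4 (k=11): L=85 R=134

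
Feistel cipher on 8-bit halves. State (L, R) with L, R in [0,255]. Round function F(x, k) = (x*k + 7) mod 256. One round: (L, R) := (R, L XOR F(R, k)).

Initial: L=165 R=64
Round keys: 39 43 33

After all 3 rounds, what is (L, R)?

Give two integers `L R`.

Answer: 61 134

Derivation:
Round 1 (k=39): L=64 R=98
Round 2 (k=43): L=98 R=61
Round 3 (k=33): L=61 R=134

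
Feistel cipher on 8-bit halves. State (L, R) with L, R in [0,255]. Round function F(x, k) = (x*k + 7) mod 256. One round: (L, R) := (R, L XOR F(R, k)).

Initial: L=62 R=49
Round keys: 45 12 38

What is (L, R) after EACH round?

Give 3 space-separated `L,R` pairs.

Answer: 49,154 154,14 14,129

Derivation:
Round 1 (k=45): L=49 R=154
Round 2 (k=12): L=154 R=14
Round 3 (k=38): L=14 R=129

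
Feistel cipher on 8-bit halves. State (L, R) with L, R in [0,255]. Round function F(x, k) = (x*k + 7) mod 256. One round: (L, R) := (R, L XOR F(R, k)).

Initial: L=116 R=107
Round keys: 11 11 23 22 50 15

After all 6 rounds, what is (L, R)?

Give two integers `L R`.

Answer: 178 132

Derivation:
Round 1 (k=11): L=107 R=212
Round 2 (k=11): L=212 R=72
Round 3 (k=23): L=72 R=171
Round 4 (k=22): L=171 R=241
Round 5 (k=50): L=241 R=178
Round 6 (k=15): L=178 R=132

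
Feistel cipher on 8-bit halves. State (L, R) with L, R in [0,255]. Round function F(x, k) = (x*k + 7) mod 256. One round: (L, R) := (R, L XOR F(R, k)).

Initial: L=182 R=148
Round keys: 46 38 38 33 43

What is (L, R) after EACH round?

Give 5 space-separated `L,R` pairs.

Answer: 148,41 41,137 137,116 116,114 114,89

Derivation:
Round 1 (k=46): L=148 R=41
Round 2 (k=38): L=41 R=137
Round 3 (k=38): L=137 R=116
Round 4 (k=33): L=116 R=114
Round 5 (k=43): L=114 R=89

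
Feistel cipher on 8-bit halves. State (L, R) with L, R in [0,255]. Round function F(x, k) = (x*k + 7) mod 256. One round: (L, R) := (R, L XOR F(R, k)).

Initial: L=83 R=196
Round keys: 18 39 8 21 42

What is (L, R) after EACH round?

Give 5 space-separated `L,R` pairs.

Answer: 196,156 156,15 15,227 227,169 169,34

Derivation:
Round 1 (k=18): L=196 R=156
Round 2 (k=39): L=156 R=15
Round 3 (k=8): L=15 R=227
Round 4 (k=21): L=227 R=169
Round 5 (k=42): L=169 R=34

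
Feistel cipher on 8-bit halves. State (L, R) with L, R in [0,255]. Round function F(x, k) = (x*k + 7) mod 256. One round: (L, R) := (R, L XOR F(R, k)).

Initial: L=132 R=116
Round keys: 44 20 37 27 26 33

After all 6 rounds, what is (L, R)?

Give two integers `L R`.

Answer: 144 90

Derivation:
Round 1 (k=44): L=116 R=115
Round 2 (k=20): L=115 R=119
Round 3 (k=37): L=119 R=73
Round 4 (k=27): L=73 R=205
Round 5 (k=26): L=205 R=144
Round 6 (k=33): L=144 R=90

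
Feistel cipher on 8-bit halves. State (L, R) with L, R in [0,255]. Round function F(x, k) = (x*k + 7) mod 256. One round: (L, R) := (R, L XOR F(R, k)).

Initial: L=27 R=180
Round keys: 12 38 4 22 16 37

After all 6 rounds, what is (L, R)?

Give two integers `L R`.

Answer: 56 21

Derivation:
Round 1 (k=12): L=180 R=108
Round 2 (k=38): L=108 R=187
Round 3 (k=4): L=187 R=159
Round 4 (k=22): L=159 R=10
Round 5 (k=16): L=10 R=56
Round 6 (k=37): L=56 R=21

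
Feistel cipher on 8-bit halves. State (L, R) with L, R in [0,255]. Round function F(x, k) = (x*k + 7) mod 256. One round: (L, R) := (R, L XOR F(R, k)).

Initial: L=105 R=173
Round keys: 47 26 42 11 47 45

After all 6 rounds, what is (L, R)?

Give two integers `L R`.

Round 1 (k=47): L=173 R=163
Round 2 (k=26): L=163 R=56
Round 3 (k=42): L=56 R=148
Round 4 (k=11): L=148 R=91
Round 5 (k=47): L=91 R=40
Round 6 (k=45): L=40 R=84

Answer: 40 84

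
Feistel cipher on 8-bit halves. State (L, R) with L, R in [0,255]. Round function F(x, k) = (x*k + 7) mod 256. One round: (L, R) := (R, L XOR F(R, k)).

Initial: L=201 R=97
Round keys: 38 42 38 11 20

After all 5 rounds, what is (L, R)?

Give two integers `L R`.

Round 1 (k=38): L=97 R=164
Round 2 (k=42): L=164 R=142
Round 3 (k=38): L=142 R=191
Round 4 (k=11): L=191 R=178
Round 5 (k=20): L=178 R=80

Answer: 178 80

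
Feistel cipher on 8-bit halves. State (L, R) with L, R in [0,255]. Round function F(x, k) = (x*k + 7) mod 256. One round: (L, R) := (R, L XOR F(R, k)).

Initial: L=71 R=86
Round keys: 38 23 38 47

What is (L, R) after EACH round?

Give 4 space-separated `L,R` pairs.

Answer: 86,140 140,205 205,249 249,115

Derivation:
Round 1 (k=38): L=86 R=140
Round 2 (k=23): L=140 R=205
Round 3 (k=38): L=205 R=249
Round 4 (k=47): L=249 R=115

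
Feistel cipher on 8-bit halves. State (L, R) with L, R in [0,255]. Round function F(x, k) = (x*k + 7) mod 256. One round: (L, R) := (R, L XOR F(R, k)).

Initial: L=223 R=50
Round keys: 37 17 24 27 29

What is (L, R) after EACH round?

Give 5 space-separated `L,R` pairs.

Round 1 (k=37): L=50 R=158
Round 2 (k=17): L=158 R=183
Round 3 (k=24): L=183 R=177
Round 4 (k=27): L=177 R=5
Round 5 (k=29): L=5 R=41

Answer: 50,158 158,183 183,177 177,5 5,41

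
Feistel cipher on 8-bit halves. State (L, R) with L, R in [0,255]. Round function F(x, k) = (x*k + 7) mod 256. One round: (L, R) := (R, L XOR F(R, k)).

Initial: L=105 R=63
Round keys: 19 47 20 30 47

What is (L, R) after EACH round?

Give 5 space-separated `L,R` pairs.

Answer: 63,221 221,165 165,54 54,254 254,159

Derivation:
Round 1 (k=19): L=63 R=221
Round 2 (k=47): L=221 R=165
Round 3 (k=20): L=165 R=54
Round 4 (k=30): L=54 R=254
Round 5 (k=47): L=254 R=159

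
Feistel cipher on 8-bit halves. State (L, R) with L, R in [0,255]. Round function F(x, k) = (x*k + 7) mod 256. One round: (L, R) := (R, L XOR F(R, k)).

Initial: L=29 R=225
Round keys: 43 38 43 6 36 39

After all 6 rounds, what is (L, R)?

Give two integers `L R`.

Answer: 235 3

Derivation:
Round 1 (k=43): L=225 R=207
Round 2 (k=38): L=207 R=32
Round 3 (k=43): L=32 R=168
Round 4 (k=6): L=168 R=215
Round 5 (k=36): L=215 R=235
Round 6 (k=39): L=235 R=3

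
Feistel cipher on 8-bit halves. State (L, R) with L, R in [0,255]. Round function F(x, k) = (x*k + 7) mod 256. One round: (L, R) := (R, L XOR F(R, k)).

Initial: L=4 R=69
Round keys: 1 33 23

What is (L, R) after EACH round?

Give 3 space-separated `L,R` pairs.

Round 1 (k=1): L=69 R=72
Round 2 (k=33): L=72 R=10
Round 3 (k=23): L=10 R=165

Answer: 69,72 72,10 10,165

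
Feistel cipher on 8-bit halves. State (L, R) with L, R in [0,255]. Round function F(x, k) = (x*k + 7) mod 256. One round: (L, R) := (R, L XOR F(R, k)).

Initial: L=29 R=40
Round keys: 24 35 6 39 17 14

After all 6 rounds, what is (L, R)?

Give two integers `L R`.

Answer: 139 108

Derivation:
Round 1 (k=24): L=40 R=218
Round 2 (k=35): L=218 R=253
Round 3 (k=6): L=253 R=47
Round 4 (k=39): L=47 R=205
Round 5 (k=17): L=205 R=139
Round 6 (k=14): L=139 R=108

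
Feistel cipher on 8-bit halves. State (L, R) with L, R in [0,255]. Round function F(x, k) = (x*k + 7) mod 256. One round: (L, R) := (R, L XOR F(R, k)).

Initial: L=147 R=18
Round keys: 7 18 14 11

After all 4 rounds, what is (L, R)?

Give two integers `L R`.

Answer: 3 169

Derivation:
Round 1 (k=7): L=18 R=22
Round 2 (k=18): L=22 R=129
Round 3 (k=14): L=129 R=3
Round 4 (k=11): L=3 R=169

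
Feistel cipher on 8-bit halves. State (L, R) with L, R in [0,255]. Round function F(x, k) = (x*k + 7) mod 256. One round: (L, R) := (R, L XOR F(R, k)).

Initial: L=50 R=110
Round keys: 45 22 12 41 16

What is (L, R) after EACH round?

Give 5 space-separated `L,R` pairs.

Answer: 110,111 111,255 255,148 148,68 68,211

Derivation:
Round 1 (k=45): L=110 R=111
Round 2 (k=22): L=111 R=255
Round 3 (k=12): L=255 R=148
Round 4 (k=41): L=148 R=68
Round 5 (k=16): L=68 R=211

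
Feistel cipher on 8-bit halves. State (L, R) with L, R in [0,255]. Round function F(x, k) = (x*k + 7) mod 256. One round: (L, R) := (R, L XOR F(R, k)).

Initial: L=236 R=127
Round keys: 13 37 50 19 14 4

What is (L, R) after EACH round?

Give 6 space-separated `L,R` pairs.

Round 1 (k=13): L=127 R=150
Round 2 (k=37): L=150 R=202
Round 3 (k=50): L=202 R=237
Round 4 (k=19): L=237 R=84
Round 5 (k=14): L=84 R=114
Round 6 (k=4): L=114 R=155

Answer: 127,150 150,202 202,237 237,84 84,114 114,155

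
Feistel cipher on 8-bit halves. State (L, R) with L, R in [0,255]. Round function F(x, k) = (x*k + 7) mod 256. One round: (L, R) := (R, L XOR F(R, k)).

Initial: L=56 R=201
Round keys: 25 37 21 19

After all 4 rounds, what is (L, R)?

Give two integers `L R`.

Answer: 237 128

Derivation:
Round 1 (k=25): L=201 R=144
Round 2 (k=37): L=144 R=30
Round 3 (k=21): L=30 R=237
Round 4 (k=19): L=237 R=128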